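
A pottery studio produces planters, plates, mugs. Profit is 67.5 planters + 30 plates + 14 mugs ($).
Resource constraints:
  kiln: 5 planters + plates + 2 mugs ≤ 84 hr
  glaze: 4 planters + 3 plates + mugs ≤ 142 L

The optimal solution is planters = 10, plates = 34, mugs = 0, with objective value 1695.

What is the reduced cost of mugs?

-8.5

Check each constraint at x*: kiln 84/84 (tight); glaze 142/142 (tight).
From A_Bᵀ y = c: 5·y_kiln + 4·y_glaze = 67.5; 1·y_kiln + 3·y_glaze = 30.
Solving: y_kiln = 7.5, y_glaze = 7.5.
Reduced cost of mugs: c₃ − yᵀa₃ = 14 − (7.5·2 + 7.5·1) = 14 − 22.5 = -8.5.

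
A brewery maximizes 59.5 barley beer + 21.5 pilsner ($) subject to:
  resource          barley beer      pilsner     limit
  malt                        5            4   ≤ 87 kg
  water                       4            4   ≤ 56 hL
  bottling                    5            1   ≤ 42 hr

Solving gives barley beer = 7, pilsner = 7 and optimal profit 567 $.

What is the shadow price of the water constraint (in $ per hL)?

At the optimum: malt uses 63 of 87 (slack = 24); water uses 56 of 56 (binding); bottling uses 42 of 42 (binding).
Slack constraints have shadow price 0 (complementary slackness).
From A_Bᵀ y = c: 4·y_water + 5·y_bottling = 59.5; 4·y_water + 1·y_bottling = 21.5.
This yields shadow prices y_water = 3, y_bottling = 9.5.
Shadow price of water = 3.

3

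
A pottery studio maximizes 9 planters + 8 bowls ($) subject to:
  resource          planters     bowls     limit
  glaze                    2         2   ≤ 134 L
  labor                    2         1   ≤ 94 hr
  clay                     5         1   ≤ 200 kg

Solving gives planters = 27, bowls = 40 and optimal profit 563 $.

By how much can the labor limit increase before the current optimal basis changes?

6.25

Binding constraints: glaze, labor. The basis is B = [[2,2],[2,1]] with det -2.
Per unit increase in labor, x* moves by d = (1, -1).
The basis stays optimal until clay becomes binding; allowable increase = 6.25 hr.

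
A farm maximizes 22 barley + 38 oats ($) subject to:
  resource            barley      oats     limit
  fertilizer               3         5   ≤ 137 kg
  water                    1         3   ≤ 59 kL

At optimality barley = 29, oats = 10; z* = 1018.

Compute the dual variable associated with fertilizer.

At the optimum: fertilizer uses 137 of 137 (binding); water uses 59 of 59 (binding).
From A_Bᵀ y = c: 3·y_fertilizer + 1·y_water = 22; 5·y_fertilizer + 3·y_water = 38.
→ y_fertilizer = 7 and y_water = 1.
Shadow price of fertilizer = 7.

7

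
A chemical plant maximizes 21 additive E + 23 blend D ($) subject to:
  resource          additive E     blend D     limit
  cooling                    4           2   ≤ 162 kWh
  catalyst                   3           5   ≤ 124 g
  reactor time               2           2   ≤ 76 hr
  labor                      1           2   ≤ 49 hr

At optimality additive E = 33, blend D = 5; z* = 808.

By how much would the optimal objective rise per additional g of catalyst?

1

Check each constraint at x*: cooling 142/162 (slack 20); catalyst 124/124 (tight); reactor time 76/76 (tight); labor 43/49 (slack 6).
Since cooling, labor are not tight, their duals are 0.
Dual feasibility on the basic columns requires 3·y_catalyst + 2·y_reactor time = 21, 5·y_catalyst + 2·y_reactor time = 23.
→ y_catalyst = 1 and y_reactor time = 9.
Shadow price of catalyst = 1.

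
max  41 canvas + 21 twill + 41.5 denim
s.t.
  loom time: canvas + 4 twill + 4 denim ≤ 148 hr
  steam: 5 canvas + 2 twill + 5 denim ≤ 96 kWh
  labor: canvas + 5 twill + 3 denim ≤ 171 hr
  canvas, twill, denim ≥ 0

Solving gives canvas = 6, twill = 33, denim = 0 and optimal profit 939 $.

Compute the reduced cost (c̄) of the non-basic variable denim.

-1.5

Check each constraint at x*: loom time 138/148 (slack 10); steam 96/96 (tight); labor 171/171 (tight).
Slack constraints have shadow price 0 (complementary slackness).
Dual feasibility on the basic columns requires 5·y_steam + 1·y_labor = 41, 2·y_steam + 5·y_labor = 21.
→ y_steam = 8 and y_labor = 1.
Reduced cost of denim: c₃ − yᵀa₃ = 41.5 − (8·5 + 1·3) = 41.5 − 43 = -1.5.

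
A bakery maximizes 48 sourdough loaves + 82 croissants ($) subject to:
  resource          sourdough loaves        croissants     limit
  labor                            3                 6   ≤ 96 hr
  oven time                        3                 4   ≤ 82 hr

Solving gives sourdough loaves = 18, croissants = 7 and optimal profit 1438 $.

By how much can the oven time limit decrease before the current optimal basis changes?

18

Binding constraints: labor, oven time. The basis is B = [[3,6],[3,4]] with det -6.
Per unit decrease in oven time, x* moves by d = (-1, 0.5).
The basis stays optimal until sourdough loaves reaches 0; allowable decrease = 18 hr.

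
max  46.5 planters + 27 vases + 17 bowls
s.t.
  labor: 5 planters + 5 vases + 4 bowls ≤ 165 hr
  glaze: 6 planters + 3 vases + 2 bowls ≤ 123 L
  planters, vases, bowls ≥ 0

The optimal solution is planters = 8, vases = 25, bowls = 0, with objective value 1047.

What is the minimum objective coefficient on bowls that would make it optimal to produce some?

19

Both labor and glaze are binding at x*.
Dual feasibility on the basic columns requires 5·y_labor + 6·y_glaze = 46.5, 5·y_labor + 3·y_glaze = 27.
Solving: y_labor = 1.5, y_glaze = 6.5.
bowls enters the basis when its profit ≥ yᵀa₃ = 1.5·4 + 6.5·2 = 19.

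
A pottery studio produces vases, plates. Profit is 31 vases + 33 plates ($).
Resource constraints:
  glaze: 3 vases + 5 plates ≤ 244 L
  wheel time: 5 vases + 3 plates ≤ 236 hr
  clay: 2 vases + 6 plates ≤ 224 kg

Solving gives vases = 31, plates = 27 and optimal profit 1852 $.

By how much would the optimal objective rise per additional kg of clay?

Check each constraint at x*: glaze 228/244 (slack 16); wheel time 236/236 (tight); clay 224/224 (tight).
By complementary slackness, y = 0 for the non-binding constraint.
Dual feasibility on the basic columns requires 5·y_wheel time + 2·y_clay = 31, 3·y_wheel time + 6·y_clay = 33.
This yields shadow prices y_wheel time = 5, y_clay = 3.
Shadow price of clay = 3.

3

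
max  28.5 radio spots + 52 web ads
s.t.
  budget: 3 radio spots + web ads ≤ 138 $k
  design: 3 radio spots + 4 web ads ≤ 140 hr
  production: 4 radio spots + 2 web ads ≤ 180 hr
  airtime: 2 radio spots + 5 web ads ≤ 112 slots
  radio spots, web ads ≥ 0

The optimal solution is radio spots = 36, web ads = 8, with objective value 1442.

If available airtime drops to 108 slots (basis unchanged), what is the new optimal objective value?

1418

At the optimum: budget uses 116 of 138 (slack = 22); design uses 140 of 140 (binding); production uses 160 of 180 (slack = 20); airtime uses 112 of 112 (binding).
By complementary slackness, y = 0 for the non-binding constraints.
The binding rows give the dual system: 3·y_design + 2·y_airtime = 28.5 and 4·y_design + 5·y_airtime = 52.
→ y_design = 5.5 and y_airtime = 6.
Δz = y_airtime·Δb = 6 × (-4) = -24, so new z* = 1442 − 24 = 1418.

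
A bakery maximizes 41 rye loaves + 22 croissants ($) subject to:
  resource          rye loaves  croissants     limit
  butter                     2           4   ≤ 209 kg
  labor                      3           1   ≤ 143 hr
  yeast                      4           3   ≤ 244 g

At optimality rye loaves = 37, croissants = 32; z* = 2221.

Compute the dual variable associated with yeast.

At the optimum: butter uses 202 of 209 (slack = 7); labor uses 143 of 143 (binding); yeast uses 244 of 244 (binding).
Slack constraints have shadow price 0 (complementary slackness).
Dual feasibility on the basic columns requires 3·y_labor + 4·y_yeast = 41, 1·y_labor + 3·y_yeast = 22.
Solving: y_labor = 7, y_yeast = 5.
Shadow price of yeast = 5.

5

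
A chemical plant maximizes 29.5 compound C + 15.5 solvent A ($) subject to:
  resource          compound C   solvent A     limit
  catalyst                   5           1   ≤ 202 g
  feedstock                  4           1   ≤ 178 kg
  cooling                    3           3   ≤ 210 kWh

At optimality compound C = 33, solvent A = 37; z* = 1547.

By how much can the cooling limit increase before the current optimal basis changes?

Binding constraints: catalyst, cooling. The basis is B = [[5,1],[3,3]] with det 12.
Per unit increase in cooling, x* moves by d = (-0.0833, 0.4167).
The basis stays optimal until feedstock becomes binding; allowable increase = 108 kWh.

108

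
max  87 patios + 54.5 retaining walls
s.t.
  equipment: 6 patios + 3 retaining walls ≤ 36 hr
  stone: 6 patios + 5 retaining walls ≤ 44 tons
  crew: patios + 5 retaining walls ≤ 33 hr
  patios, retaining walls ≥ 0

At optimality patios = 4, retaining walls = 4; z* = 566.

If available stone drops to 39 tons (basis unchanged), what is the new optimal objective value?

At the optimum: equipment uses 36 of 36 (binding); stone uses 44 of 44 (binding); crew uses 24 of 33 (slack = 9).
Since crew is not tight, its dual is 0.
The binding rows give the dual system: 6·y_equipment + 6·y_stone = 87 and 3·y_equipment + 5·y_stone = 54.5.
Solving: y_equipment = 9, y_stone = 5.5.
Δz = y_stone·Δb = 5.5 × (-5) = -27.5, so new z* = 566 − 27.5 = 538.5.

538.5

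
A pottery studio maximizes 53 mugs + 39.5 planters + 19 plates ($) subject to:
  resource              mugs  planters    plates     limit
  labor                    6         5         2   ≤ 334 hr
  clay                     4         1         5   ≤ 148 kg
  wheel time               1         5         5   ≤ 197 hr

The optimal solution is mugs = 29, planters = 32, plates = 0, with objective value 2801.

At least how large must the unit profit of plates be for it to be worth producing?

Check each constraint at x*: labor 334/334 (tight); clay 148/148 (tight); wheel time 189/197 (slack 8).
Slack constraints have shadow price 0 (complementary slackness).
Dual feasibility on the basic columns requires 6·y_labor + 4·y_clay = 53, 5·y_labor + 1·y_clay = 39.5.
This yields shadow prices y_labor = 7.5, y_clay = 2.
plates enters the basis when its profit ≥ yᵀa₃ = 7.5·2 + 2·5 = 25.

25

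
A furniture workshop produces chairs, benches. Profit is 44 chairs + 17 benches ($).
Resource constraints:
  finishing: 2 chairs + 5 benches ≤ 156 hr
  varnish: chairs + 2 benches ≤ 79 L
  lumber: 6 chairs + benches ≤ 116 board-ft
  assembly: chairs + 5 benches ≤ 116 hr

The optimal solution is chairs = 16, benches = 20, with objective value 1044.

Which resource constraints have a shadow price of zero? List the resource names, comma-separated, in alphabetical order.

finishing: 132/156 (slack 24)
varnish: 56/79 (slack 23)
lumber: 116/116 (binding)
assembly: 116/116 (binding)
By complementary slackness, a constraint with positive slack has shadow price 0 → finishing, varnish.

finishing, varnish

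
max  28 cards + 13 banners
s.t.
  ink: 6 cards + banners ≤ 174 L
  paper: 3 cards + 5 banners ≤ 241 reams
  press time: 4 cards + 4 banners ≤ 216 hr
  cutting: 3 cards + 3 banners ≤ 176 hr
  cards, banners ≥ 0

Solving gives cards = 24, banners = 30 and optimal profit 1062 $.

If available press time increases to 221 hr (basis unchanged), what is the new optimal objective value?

Check each constraint at x*: ink 174/174 (tight); paper 222/241 (slack 19); press time 216/216 (tight); cutting 162/176 (slack 14).
By complementary slackness, y = 0 for the non-binding constraints.
The binding rows give the dual system: 6·y_ink + 4·y_press time = 28 and 1·y_ink + 4·y_press time = 13.
→ y_ink = 3 and y_press time = 2.5.
Δz = y_press time·Δb = 2.5 × (5) = 12.5, so new z* = 1062 + 12.5 = 1074.5.

1074.5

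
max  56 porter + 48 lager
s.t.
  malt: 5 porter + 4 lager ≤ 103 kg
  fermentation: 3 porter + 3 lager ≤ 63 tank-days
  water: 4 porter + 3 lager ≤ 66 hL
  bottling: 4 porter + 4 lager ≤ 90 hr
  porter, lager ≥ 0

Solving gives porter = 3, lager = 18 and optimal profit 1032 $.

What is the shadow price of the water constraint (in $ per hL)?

Check each constraint at x*: malt 87/103 (slack 16); fermentation 63/63 (tight); water 66/66 (tight); bottling 84/90 (slack 6).
Slack constraints have shadow price 0 (complementary slackness).
Dual feasibility on the basic columns requires 3·y_fermentation + 4·y_water = 56, 3·y_fermentation + 3·y_water = 48.
→ y_fermentation = 8 and y_water = 8.
Shadow price of water = 8.

8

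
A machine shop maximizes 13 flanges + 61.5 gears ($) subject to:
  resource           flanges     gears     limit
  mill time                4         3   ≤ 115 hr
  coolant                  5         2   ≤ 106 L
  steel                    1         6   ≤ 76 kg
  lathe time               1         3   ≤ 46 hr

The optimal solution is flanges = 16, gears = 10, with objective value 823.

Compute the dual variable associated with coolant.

At the optimum: mill time uses 94 of 115 (slack = 21); coolant uses 100 of 106 (slack = 6); steel uses 76 of 76 (binding); lathe time uses 46 of 46 (binding).
Slack constraints have shadow price 0 (complementary slackness).
Dual feasibility on the basic columns requires 1·y_steel + 1·y_lathe time = 13, 6·y_steel + 3·y_lathe time = 61.5.
Solving: y_steel = 7.5, y_lathe time = 5.5.
Shadow price of coolant = 0.

0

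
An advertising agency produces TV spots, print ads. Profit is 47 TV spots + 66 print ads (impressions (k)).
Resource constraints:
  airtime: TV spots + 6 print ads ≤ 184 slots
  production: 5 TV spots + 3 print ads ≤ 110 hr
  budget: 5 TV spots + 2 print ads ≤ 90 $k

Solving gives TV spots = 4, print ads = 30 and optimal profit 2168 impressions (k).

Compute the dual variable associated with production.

Check each constraint at x*: airtime 184/184 (tight); production 110/110 (tight); budget 80/90 (slack 10).
By complementary slackness, y = 0 for the non-binding constraint.
The binding rows give the dual system: 1·y_airtime + 5·y_production = 47 and 6·y_airtime + 3·y_production = 66.
Solving: y_airtime = 7, y_production = 8.
Shadow price of production = 8.

8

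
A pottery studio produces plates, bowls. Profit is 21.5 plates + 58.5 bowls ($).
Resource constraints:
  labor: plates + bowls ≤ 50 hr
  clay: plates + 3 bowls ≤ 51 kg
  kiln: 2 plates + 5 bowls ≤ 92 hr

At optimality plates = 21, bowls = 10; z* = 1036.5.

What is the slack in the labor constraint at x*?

19

labor used = 1·21 + 1·10 = 31; slack = 50 − 31 = 19.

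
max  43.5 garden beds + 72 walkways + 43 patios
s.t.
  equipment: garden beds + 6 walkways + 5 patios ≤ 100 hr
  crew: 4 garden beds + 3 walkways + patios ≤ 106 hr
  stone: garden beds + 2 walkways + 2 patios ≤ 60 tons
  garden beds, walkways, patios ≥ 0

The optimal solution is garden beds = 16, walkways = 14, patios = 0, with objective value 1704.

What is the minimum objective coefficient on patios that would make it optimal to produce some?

Check each constraint at x*: equipment 100/100 (tight); crew 106/106 (tight); stone 44/60 (slack 16).
By complementary slackness, y = 0 for the non-binding constraint.
Dual feasibility on the basic columns requires 1·y_equipment + 4·y_crew = 43.5, 6·y_equipment + 3·y_crew = 72.
This yields shadow prices y_equipment = 7.5, y_crew = 9.
patios enters the basis when its profit ≥ yᵀa₃ = 7.5·5 + 9·1 = 46.5.

46.5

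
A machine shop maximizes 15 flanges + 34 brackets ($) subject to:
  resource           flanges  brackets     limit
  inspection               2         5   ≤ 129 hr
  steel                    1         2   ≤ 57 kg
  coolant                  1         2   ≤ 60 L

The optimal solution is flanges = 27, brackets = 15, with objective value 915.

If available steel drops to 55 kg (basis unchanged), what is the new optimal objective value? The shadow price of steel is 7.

901

Δb = -2, so new z* = 915 + (7)·(-2) = 915 − 14 = 901.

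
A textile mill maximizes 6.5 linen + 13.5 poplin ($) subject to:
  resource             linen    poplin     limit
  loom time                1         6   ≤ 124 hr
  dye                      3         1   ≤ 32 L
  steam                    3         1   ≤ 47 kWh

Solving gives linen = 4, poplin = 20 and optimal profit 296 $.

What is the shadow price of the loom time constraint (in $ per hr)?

Check each constraint at x*: loom time 124/124 (tight); dye 32/32 (tight); steam 32/47 (slack 15).
Slack constraints have shadow price 0 (complementary slackness).
The binding rows give the dual system: 1·y_loom time + 3·y_dye = 6.5 and 6·y_loom time + 1·y_dye = 13.5.
This yields shadow prices y_loom time = 2, y_dye = 1.5.
Shadow price of loom time = 2.

2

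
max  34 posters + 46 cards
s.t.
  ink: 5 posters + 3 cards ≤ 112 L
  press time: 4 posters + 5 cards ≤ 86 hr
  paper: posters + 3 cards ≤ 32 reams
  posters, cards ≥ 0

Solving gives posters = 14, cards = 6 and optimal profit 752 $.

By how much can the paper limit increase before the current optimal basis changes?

Binding constraints: press time, paper. The basis is B = [[4,5],[1,3]] with det 7.
Per unit increase in paper, x* moves by d = (-0.7143, 0.5714).
The basis stays optimal until posters reaches 0; allowable increase = 19.6 reams.

19.6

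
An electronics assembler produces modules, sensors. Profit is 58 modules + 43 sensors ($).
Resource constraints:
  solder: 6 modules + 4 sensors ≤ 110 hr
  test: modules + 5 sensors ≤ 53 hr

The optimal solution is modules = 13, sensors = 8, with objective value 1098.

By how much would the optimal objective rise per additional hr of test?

1

At the optimum: solder uses 110 of 110 (binding); test uses 53 of 53 (binding).
The binding rows give the dual system: 6·y_solder + 1·y_test = 58 and 4·y_solder + 5·y_test = 43.
→ y_solder = 9.5 and y_test = 1.
Shadow price of test = 1.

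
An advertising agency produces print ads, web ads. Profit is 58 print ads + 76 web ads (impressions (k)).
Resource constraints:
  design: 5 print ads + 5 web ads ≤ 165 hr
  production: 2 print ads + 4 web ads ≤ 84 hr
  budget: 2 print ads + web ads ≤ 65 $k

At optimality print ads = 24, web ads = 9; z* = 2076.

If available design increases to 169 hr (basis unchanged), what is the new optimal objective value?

At the optimum: design uses 165 of 165 (binding); production uses 84 of 84 (binding); budget uses 57 of 65 (slack = 8).
Slack constraints have shadow price 0 (complementary slackness).
Dual feasibility on the basic columns requires 5·y_design + 2·y_production = 58, 5·y_design + 4·y_production = 76.
Solving: y_design = 8, y_production = 9.
Δz = y_design·Δb = 8 × (4) = 32, so new z* = 2076 + 32 = 2108.

2108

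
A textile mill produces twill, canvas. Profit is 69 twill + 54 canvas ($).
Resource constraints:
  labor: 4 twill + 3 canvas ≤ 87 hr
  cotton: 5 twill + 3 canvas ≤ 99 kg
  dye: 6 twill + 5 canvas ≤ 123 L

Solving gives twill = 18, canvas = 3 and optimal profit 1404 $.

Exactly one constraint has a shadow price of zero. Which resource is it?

labor

labor: 81/87 (slack 6)
cotton: 99/99 (binding)
dye: 123/123 (binding)
By complementary slackness, a constraint with positive slack has shadow price 0 → labor.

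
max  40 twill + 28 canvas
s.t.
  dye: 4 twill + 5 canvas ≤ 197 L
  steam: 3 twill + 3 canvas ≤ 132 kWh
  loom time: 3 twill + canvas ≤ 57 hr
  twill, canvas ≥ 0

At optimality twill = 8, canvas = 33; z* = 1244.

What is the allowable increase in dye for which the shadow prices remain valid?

Binding constraints: dye, loom time. The basis is B = [[4,5],[3,1]] with det -11.
Per unit increase in dye, x* moves by d = (-0.0909, 0.2727).
The basis stays optimal until steam becomes binding; allowable increase = 16.5 L.

16.5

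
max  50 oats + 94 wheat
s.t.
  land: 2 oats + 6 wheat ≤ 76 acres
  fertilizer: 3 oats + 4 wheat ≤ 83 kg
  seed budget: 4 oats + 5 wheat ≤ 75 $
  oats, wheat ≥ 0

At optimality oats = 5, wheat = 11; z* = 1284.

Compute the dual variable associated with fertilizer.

0

At the optimum: land uses 76 of 76 (binding); fertilizer uses 59 of 83 (slack = 24); seed budget uses 75 of 75 (binding).
Slack constraints have shadow price 0 (complementary slackness).
Dual feasibility on the basic columns requires 2·y_land + 4·y_seed budget = 50, 6·y_land + 5·y_seed budget = 94.
→ y_land = 9 and y_seed budget = 8.
Shadow price of fertilizer = 0.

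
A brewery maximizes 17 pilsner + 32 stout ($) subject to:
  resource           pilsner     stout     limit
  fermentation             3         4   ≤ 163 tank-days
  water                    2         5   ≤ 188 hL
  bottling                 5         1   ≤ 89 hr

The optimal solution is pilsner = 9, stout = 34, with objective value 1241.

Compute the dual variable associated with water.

Binding: fermentation and water. Non-binding: bottling (10 unused).
Slack constraints have shadow price 0 (complementary slackness).
From A_Bᵀ y = c: 3·y_fermentation + 2·y_water = 17; 4·y_fermentation + 5·y_water = 32.
This yields shadow prices y_fermentation = 3, y_water = 4.
Shadow price of water = 4.

4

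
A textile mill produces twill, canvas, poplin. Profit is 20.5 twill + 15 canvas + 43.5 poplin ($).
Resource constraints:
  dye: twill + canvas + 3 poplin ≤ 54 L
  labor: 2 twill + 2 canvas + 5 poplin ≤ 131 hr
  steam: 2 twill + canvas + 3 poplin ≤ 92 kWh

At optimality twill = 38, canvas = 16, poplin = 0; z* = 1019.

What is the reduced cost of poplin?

-1.5

Check each constraint at x*: dye 54/54 (tight); labor 108/131 (slack 23); steam 92/92 (tight).
By complementary slackness, y = 0 for the non-binding constraint.
The binding rows give the dual system: 1·y_dye + 2·y_steam = 20.5 and 1·y_dye + 1·y_steam = 15.
Solving: y_dye = 9.5, y_steam = 5.5.
Reduced cost of poplin: c₃ − yᵀa₃ = 43.5 − (9.5·3 + 5.5·3) = 43.5 − 45 = -1.5.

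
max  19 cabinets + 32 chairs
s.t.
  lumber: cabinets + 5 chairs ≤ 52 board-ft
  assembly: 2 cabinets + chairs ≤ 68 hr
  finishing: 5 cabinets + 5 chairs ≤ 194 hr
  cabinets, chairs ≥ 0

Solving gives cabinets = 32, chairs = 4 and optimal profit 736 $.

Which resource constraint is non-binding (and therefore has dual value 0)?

lumber: 52/52 (binding)
assembly: 68/68 (binding)
finishing: 180/194 (slack 14)
By complementary slackness, a constraint with positive slack has shadow price 0 → finishing.

finishing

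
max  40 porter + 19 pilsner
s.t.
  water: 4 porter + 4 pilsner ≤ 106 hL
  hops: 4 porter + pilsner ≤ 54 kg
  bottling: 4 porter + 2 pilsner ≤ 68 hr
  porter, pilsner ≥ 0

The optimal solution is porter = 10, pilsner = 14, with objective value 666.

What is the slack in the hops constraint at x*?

0

hops used = 4·10 + 1·14 = 54; slack = 54 − 54 = 0.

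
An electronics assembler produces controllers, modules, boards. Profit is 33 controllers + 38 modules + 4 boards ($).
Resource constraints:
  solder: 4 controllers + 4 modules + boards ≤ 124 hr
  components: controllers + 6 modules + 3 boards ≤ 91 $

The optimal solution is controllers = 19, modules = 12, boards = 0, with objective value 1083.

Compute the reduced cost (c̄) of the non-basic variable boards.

At the optimum: solder uses 124 of 124 (binding); components uses 91 of 91 (binding).
From A_Bᵀ y = c: 4·y_solder + 1·y_components = 33; 4·y_solder + 6·y_components = 38.
Solving: y_solder = 8, y_components = 1.
Reduced cost of boards: c₃ − yᵀa₃ = 4 − (8·1 + 1·3) = 4 − 11 = -7.

-7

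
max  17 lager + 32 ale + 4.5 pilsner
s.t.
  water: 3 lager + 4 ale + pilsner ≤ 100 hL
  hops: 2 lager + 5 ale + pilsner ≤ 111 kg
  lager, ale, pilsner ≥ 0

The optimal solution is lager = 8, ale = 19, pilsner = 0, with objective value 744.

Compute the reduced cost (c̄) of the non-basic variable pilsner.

-2.5

Both water and hops are binding at x*.
The binding rows give the dual system: 3·y_water + 2·y_hops = 17 and 4·y_water + 5·y_hops = 32.
Solving: y_water = 3, y_hops = 4.
Reduced cost of pilsner: c₃ − yᵀa₃ = 4.5 − (3·1 + 4·1) = 4.5 − 7 = -2.5.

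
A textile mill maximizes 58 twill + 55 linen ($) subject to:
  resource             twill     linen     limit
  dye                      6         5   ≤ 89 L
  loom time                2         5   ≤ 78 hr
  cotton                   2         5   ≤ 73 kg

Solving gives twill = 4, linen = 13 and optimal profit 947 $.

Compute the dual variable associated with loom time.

Check each constraint at x*: dye 89/89 (tight); loom time 73/78 (slack 5); cotton 73/73 (tight).
Since loom time is not tight, its dual is 0.
From A_Bᵀ y = c: 6·y_dye + 2·y_cotton = 58; 5·y_dye + 5·y_cotton = 55.
Solving: y_dye = 9, y_cotton = 2.
Shadow price of loom time = 0.

0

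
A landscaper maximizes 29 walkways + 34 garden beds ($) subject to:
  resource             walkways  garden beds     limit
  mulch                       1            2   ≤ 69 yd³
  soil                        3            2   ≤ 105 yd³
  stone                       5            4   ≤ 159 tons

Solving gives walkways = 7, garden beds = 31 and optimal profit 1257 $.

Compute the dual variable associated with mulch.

9

Binding: mulch and stone. Non-binding: soil (22 unused).
By complementary slackness, y = 0 for the non-binding constraint.
From A_Bᵀ y = c: 1·y_mulch + 5·y_stone = 29; 2·y_mulch + 4·y_stone = 34.
Solving: y_mulch = 9, y_stone = 4.
Shadow price of mulch = 9.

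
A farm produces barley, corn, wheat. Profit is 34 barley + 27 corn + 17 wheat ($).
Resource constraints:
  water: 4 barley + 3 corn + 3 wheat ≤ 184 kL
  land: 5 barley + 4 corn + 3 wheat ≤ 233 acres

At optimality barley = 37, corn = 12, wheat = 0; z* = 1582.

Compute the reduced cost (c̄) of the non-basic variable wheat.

-4

Both water and land are binding at x*.
The binding rows give the dual system: 4·y_water + 5·y_land = 34 and 3·y_water + 4·y_land = 27.
→ y_water = 1 and y_land = 6.
Reduced cost of wheat: c₃ − yᵀa₃ = 17 − (1·3 + 6·3) = 17 − 21 = -4.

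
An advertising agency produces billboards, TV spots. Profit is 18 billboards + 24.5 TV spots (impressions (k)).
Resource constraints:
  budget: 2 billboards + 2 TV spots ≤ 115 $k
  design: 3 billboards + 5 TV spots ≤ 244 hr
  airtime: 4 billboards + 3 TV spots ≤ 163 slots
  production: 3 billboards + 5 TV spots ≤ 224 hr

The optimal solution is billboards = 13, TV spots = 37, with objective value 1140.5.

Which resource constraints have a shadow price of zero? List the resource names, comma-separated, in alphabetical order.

budget, design

budget: 100/115 (slack 15)
design: 224/244 (slack 20)
airtime: 163/163 (binding)
production: 224/224 (binding)
By complementary slackness, a constraint with positive slack has shadow price 0 → budget, design.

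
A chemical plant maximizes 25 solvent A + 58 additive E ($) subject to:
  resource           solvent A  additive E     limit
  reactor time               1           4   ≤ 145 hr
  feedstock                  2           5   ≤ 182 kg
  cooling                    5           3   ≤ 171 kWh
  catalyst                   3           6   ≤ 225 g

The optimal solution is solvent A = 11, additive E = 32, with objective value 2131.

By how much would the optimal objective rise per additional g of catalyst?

3

Binding: feedstock and catalyst. Non-binding: reactor time (6 unused), cooling (20 unused).
By complementary slackness, y = 0 for the non-binding constraints.
Dual feasibility on the basic columns requires 2·y_feedstock + 3·y_catalyst = 25, 5·y_feedstock + 6·y_catalyst = 58.
This yields shadow prices y_feedstock = 8, y_catalyst = 3.
Shadow price of catalyst = 3.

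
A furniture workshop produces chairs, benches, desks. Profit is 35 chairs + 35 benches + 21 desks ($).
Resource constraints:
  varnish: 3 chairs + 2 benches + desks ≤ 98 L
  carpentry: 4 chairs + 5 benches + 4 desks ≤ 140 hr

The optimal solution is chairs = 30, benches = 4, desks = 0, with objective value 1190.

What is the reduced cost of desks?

At the optimum: varnish uses 98 of 98 (binding); carpentry uses 140 of 140 (binding).
From A_Bᵀ y = c: 3·y_varnish + 4·y_carpentry = 35; 2·y_varnish + 5·y_carpentry = 35.
This yields shadow prices y_varnish = 5, y_carpentry = 5.
Reduced cost of desks: c₃ − yᵀa₃ = 21 − (5·1 + 5·4) = 21 − 25 = -4.

-4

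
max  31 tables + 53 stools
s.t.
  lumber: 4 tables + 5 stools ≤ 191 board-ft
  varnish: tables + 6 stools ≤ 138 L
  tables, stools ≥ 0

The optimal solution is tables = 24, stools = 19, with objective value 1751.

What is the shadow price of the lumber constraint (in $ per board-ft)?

Check each constraint at x*: lumber 191/191 (tight); varnish 138/138 (tight).
The binding rows give the dual system: 4·y_lumber + 1·y_varnish = 31 and 5·y_lumber + 6·y_varnish = 53.
This yields shadow prices y_lumber = 7, y_varnish = 3.
Shadow price of lumber = 7.

7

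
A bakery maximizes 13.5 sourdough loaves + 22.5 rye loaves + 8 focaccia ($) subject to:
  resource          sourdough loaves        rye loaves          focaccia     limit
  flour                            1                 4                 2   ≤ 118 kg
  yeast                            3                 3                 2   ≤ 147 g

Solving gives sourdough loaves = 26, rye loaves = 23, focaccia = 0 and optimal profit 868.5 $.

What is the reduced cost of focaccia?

Check each constraint at x*: flour 118/118 (tight); yeast 147/147 (tight).
Dual feasibility on the basic columns requires 1·y_flour + 3·y_yeast = 13.5, 4·y_flour + 3·y_yeast = 22.5.
→ y_flour = 3 and y_yeast = 3.5.
Reduced cost of focaccia: c₃ − yᵀa₃ = 8 − (3·2 + 3.5·2) = 8 − 13 = -5.

-5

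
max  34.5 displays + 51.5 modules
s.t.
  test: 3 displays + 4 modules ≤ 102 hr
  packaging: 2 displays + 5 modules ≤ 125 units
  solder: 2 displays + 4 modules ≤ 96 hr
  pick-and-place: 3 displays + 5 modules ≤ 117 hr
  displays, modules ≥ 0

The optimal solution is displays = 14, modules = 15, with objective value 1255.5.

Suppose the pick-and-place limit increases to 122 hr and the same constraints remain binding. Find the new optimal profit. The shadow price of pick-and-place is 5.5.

Δb = 5, so new z* = 1255.5 + (5.5)·(5) = 1255.5 + 27.5 = 1283.

1283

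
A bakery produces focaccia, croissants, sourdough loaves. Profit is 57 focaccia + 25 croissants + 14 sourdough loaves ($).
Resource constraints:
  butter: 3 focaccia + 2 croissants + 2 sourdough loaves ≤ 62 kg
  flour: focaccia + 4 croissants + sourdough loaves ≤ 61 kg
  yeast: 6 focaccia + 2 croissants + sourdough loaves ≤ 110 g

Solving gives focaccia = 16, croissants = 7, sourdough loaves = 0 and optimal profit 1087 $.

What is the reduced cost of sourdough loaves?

-4.5

Check each constraint at x*: butter 62/62 (tight); flour 44/61 (slack 17); yeast 110/110 (tight).
By complementary slackness, y = 0 for the non-binding constraint.
From A_Bᵀ y = c: 3·y_butter + 6·y_yeast = 57; 2·y_butter + 2·y_yeast = 25.
→ y_butter = 6 and y_yeast = 6.5.
Reduced cost of sourdough loaves: c₃ − yᵀa₃ = 14 − (6·2 + 6.5·1) = 14 − 18.5 = -4.5.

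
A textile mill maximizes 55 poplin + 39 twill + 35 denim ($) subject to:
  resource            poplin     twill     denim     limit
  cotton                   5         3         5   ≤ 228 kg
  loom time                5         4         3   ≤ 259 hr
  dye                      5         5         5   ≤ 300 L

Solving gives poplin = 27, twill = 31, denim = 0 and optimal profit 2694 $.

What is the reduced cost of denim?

-8

Check each constraint at x*: cotton 228/228 (tight); loom time 259/259 (tight); dye 290/300 (slack 10).
Slack constraints have shadow price 0 (complementary slackness).
From A_Bᵀ y = c: 5·y_cotton + 5·y_loom time = 55; 3·y_cotton + 4·y_loom time = 39.
Solving: y_cotton = 5, y_loom time = 6.
Reduced cost of denim: c₃ − yᵀa₃ = 35 − (5·5 + 6·3) = 35 − 43 = -8.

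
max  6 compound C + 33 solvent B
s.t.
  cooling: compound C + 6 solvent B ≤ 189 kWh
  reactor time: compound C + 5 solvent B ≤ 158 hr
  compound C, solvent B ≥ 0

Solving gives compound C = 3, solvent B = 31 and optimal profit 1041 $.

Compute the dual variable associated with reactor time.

At the optimum: cooling uses 189 of 189 (binding); reactor time uses 158 of 158 (binding).
From A_Bᵀ y = c: 1·y_cooling + 1·y_reactor time = 6; 6·y_cooling + 5·y_reactor time = 33.
This yields shadow prices y_cooling = 3, y_reactor time = 3.
Shadow price of reactor time = 3.

3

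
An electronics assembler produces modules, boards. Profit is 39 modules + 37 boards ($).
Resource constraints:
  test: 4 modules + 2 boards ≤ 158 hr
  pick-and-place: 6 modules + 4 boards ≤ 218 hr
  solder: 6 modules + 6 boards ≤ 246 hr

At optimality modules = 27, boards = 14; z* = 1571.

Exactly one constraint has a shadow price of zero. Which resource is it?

test: 136/158 (slack 22)
pick-and-place: 218/218 (binding)
solder: 246/246 (binding)
By complementary slackness, a constraint with positive slack has shadow price 0 → test.

test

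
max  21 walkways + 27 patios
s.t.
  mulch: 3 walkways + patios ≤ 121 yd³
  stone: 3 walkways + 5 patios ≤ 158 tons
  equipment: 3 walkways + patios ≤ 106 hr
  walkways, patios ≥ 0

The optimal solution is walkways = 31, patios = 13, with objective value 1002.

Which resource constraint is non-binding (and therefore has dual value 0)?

mulch

mulch: 106/121 (slack 15)
stone: 158/158 (binding)
equipment: 106/106 (binding)
By complementary slackness, a constraint with positive slack has shadow price 0 → mulch.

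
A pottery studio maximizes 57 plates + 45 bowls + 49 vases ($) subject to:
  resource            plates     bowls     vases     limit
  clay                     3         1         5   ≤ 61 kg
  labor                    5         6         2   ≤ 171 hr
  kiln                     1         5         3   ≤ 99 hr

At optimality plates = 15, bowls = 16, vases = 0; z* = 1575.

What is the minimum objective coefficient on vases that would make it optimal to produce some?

Check each constraint at x*: clay 61/61 (tight); labor 171/171 (tight); kiln 95/99 (slack 4).
Since kiln is not tight, its dual is 0.
Dual feasibility on the basic columns requires 3·y_clay + 5·y_labor = 57, 1·y_clay + 6·y_labor = 45.
Solving: y_clay = 9, y_labor = 6.
vases enters the basis when its profit ≥ yᵀa₃ = 9·5 + 6·2 = 57.

57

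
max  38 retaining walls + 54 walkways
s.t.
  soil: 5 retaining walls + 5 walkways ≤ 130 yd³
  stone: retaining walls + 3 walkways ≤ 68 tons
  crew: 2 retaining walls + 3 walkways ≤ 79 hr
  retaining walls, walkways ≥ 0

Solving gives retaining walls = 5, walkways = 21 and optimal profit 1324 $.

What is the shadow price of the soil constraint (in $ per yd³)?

6

Binding: soil and stone. Non-binding: crew (6 unused).
Since crew is not tight, its dual is 0.
The binding rows give the dual system: 5·y_soil + 1·y_stone = 38 and 5·y_soil + 3·y_stone = 54.
This yields shadow prices y_soil = 6, y_stone = 8.
Shadow price of soil = 6.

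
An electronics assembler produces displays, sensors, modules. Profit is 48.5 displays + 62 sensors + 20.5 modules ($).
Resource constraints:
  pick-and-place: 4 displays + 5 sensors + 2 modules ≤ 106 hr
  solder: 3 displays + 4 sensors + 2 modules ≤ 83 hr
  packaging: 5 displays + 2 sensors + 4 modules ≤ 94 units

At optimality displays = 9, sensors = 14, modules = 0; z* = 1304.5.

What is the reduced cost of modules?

-6.5

Check each constraint at x*: pick-and-place 106/106 (tight); solder 83/83 (tight); packaging 73/94 (slack 21).
By complementary slackness, y = 0 for the non-binding constraint.
Dual feasibility on the basic columns requires 4·y_pick-and-place + 3·y_solder = 48.5, 5·y_pick-and-place + 4·y_solder = 62.
Solving: y_pick-and-place = 8, y_solder = 5.5.
Reduced cost of modules: c₃ − yᵀa₃ = 20.5 − (8·2 + 5.5·2) = 20.5 − 27 = -6.5.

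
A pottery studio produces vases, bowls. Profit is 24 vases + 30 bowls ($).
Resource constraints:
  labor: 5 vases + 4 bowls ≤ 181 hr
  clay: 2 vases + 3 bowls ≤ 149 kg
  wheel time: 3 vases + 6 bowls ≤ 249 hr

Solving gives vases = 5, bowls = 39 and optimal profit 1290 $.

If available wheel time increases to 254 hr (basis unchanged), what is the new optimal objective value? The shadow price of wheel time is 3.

1305

Δb = 5, so new z* = 1290 + (3)·(5) = 1290 + 15 = 1305.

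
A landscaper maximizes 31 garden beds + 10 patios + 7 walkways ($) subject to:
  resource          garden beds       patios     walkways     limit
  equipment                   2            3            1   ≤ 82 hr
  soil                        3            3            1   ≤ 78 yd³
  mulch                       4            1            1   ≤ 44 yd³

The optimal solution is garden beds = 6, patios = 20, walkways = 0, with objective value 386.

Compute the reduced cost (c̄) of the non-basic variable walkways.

-1

At the optimum: equipment uses 72 of 82 (slack = 10); soil uses 78 of 78 (binding); mulch uses 44 of 44 (binding).
Slack constraints have shadow price 0 (complementary slackness).
The binding rows give the dual system: 3·y_soil + 4·y_mulch = 31 and 3·y_soil + 1·y_mulch = 10.
This yields shadow prices y_soil = 1, y_mulch = 7.
Reduced cost of walkways: c₃ − yᵀa₃ = 7 − (1·1 + 7·1) = 7 − 8 = -1.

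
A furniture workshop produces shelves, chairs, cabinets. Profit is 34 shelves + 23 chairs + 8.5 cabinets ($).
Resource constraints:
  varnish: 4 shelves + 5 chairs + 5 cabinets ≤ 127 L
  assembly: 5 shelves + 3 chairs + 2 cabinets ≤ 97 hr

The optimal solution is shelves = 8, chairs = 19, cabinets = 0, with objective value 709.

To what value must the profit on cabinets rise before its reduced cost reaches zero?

Check each constraint at x*: varnish 127/127 (tight); assembly 97/97 (tight).
Dual feasibility on the basic columns requires 4·y_varnish + 5·y_assembly = 34, 5·y_varnish + 3·y_assembly = 23.
→ y_varnish = 1 and y_assembly = 6.
cabinets enters the basis when its profit ≥ yᵀa₃ = 1·5 + 6·2 = 17.

17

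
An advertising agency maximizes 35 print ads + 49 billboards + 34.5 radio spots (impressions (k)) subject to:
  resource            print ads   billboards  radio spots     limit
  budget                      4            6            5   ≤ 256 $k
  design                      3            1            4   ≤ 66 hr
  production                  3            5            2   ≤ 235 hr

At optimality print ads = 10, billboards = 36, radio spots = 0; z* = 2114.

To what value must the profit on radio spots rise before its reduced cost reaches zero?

Binding: budget and design. Non-binding: production (25 unused).
By complementary slackness, y = 0 for the non-binding constraint.
From A_Bᵀ y = c: 4·y_budget + 3·y_design = 35; 6·y_budget + 1·y_design = 49.
This yields shadow prices y_budget = 8, y_design = 1.
radio spots enters the basis when its profit ≥ yᵀa₃ = 8·5 + 1·4 = 44.

44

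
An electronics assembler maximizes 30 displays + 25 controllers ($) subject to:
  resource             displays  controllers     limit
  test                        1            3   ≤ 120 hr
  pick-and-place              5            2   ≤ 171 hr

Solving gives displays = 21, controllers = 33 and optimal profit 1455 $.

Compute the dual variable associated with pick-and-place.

At the optimum: test uses 120 of 120 (binding); pick-and-place uses 171 of 171 (binding).
From A_Bᵀ y = c: 1·y_test + 5·y_pick-and-place = 30; 3·y_test + 2·y_pick-and-place = 25.
→ y_test = 5 and y_pick-and-place = 5.
Shadow price of pick-and-place = 5.

5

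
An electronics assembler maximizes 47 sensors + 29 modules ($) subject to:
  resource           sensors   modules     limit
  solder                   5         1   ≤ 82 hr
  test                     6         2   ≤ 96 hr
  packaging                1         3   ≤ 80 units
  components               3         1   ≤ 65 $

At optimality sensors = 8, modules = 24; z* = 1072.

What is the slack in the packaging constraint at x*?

0

packaging used = 1·8 + 3·24 = 80; slack = 80 − 80 = 0.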